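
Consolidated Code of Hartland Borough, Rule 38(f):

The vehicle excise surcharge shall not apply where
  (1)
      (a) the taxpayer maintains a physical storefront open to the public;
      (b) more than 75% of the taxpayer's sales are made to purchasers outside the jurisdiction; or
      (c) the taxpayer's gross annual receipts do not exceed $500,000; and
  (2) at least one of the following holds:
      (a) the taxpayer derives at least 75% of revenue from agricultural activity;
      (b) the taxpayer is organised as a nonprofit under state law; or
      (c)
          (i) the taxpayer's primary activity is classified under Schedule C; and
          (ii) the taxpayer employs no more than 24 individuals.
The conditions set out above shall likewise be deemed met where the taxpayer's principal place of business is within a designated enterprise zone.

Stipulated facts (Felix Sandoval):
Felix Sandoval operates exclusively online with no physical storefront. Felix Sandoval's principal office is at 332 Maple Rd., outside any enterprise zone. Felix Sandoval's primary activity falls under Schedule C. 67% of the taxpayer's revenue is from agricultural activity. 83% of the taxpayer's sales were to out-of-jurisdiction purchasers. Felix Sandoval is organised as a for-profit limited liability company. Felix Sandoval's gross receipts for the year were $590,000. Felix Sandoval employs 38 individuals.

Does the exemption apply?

No — not exempt.

(a) has storefront — not satisfied.
(b) >75% out-of-jur. sales — met.
(c) receipts ≤ $500,000 — not satisfied.
So (1) is satisfied (F OR T OR F).
(a) ≥75% agricultural — fails.
(b) nonprofit — fails.
(i) Schedule C activity — holds.
(ii) ≤ 24 employees — not satisfied.
(c): T AND F → false.
(2): F OR F OR F → false.
So Overall is not satisfied (T AND F).
Exception (in enterprise zone) — not satisfied.
Result: main false OR exception false → false.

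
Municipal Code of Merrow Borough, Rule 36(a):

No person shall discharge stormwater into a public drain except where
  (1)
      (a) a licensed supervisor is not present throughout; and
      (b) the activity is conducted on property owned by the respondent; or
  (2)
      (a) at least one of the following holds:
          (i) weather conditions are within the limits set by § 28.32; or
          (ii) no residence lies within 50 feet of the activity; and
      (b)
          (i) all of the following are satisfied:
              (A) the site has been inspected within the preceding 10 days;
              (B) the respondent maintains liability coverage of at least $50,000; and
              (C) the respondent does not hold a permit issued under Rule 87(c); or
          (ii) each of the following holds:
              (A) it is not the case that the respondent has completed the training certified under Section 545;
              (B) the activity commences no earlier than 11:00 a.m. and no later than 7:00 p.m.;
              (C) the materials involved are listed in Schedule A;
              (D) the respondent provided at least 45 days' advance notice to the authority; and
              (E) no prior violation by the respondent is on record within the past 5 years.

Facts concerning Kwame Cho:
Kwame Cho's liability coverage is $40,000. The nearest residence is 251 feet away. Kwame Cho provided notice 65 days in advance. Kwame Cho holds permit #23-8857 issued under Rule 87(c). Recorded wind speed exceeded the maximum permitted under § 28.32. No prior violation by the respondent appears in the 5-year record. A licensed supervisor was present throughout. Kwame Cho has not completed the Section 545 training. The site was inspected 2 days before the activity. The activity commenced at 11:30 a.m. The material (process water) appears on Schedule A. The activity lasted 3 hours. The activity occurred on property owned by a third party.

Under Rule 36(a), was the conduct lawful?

(a) not (supervisor present) — not met.
(b) own property — not met.
(1): F AND F → false.
(i) weather ok — not met.
(ii) no residence in 50 ft — satisfied.
So (a) is satisfied (F OR T).
(A) site inspected — met.
(B) coverage ≥ $50,000 — not met.
(C) not (holds permit) — fails.
(i): T AND F AND F → false.
(A) not (training certified) — satisfied.
(B) start within hours — satisfied.
(C) Schedule A material — met.
(D) ≥45 days' notice — holds.
(E) no prior violation — met.
So (ii) is satisfied (T AND T AND T AND T AND T).
(b) = F OR T = true.
(2): T AND T → true.
So Overall is satisfied (F OR T).

Yes — lawful.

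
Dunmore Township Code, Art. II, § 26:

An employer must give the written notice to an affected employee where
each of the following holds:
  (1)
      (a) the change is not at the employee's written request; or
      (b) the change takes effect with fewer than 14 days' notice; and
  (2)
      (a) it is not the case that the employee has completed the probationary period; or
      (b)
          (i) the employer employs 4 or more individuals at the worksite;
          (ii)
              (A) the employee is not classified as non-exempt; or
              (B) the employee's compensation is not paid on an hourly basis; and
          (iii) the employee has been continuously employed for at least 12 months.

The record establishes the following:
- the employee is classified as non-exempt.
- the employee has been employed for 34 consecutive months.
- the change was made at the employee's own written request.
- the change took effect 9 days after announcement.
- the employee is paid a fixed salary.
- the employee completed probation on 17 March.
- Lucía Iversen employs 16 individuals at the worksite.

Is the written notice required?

(a) not employee-requested — fails.
(b) < 14 days' notice — satisfied.
(1) = F OR T = true.
(a) not (past probation) — fails.
(i) ≥ 4 at site — holds.
(A) not (non-exempt) — not met.
(B) not (hourly-paid) — met.
(ii) = F OR T = true.
(iii) tenure ≥ 12 mo. — met.
(b) = T AND T AND T = true.
(2) = F OR T = true.
Overall: T AND T → true.

Yes — required.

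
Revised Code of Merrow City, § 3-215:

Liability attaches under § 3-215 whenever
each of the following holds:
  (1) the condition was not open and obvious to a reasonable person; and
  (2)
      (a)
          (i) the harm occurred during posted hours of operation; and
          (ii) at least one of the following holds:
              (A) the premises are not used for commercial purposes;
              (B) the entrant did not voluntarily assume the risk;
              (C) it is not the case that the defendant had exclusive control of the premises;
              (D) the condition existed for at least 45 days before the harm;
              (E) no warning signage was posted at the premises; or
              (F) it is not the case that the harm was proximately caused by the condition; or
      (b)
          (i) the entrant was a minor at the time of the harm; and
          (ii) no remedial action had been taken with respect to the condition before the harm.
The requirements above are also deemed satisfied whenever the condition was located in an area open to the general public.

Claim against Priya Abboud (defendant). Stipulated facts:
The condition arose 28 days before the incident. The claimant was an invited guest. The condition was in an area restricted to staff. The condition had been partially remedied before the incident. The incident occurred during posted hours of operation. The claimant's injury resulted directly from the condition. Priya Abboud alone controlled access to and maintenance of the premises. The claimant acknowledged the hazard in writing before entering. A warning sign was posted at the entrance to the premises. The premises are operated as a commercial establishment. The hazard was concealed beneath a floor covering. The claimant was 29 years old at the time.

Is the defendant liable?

No — not liable.

(1) not open/obvious — satisfied.
(i) during posted hours — holds.
(A) not (commercial use) — fails.
(B) no assumed risk — fails.
(C) not (exclusive control) — not satisfied.
(D) condition ≥45 days old — not met.
(E) no signage posted — not satisfied.
(F) not (proximate cause) — not met.
So (ii) is not satisfied (F OR F OR F OR F OR F OR F).
So (a) is not satisfied (T AND F).
(i) entrant a minor — not met.
(ii) no remedial action — fails.
(b): F AND F → false.
(2) = F OR F = false.
Overall = T AND F = false.
Exception (public area) — not satisfied.
Result: main false OR exception false → false.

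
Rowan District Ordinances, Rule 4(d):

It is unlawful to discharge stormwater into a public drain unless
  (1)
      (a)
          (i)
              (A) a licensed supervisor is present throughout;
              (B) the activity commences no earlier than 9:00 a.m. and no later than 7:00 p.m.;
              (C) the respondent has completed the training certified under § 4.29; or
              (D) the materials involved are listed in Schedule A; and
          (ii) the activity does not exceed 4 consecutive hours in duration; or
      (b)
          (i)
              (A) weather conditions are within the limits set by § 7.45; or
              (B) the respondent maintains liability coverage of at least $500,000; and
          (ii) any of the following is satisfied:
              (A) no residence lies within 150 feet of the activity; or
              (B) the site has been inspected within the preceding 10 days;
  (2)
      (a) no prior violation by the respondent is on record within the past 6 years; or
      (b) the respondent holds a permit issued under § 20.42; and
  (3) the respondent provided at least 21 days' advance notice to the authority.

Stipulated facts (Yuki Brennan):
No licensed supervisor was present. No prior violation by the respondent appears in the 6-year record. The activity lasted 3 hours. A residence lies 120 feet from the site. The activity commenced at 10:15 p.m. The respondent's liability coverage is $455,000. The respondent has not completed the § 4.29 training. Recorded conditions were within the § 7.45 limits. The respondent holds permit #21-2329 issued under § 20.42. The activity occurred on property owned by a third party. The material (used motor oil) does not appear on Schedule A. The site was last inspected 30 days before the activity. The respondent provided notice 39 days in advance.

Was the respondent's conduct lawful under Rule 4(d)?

No — unlawful.

(A) supervisor present — not met.
(B) start within hours — fails.
(C) training certified — fails.
(D) Schedule A material — not satisfied.
(i) = F OR F OR F OR F = false.
(ii) ≤ 4 hrs duration — satisfied.
(a) = F AND T = false.
(A) weather ok — satisfied.
(B) coverage ≥ $500,000 — not satisfied.
So (i) is satisfied (T OR F).
(A) no residence in 150 ft — not met.
(B) site inspected — fails.
(ii): F OR F → false.
(b): T AND F → false.
So (1) is not satisfied (F OR F).
(a) no prior violation — satisfied.
(b) holds permit — holds.
(2): T OR T → true.
(3) ≥21 days' notice — met.
Overall: F AND T AND T → false.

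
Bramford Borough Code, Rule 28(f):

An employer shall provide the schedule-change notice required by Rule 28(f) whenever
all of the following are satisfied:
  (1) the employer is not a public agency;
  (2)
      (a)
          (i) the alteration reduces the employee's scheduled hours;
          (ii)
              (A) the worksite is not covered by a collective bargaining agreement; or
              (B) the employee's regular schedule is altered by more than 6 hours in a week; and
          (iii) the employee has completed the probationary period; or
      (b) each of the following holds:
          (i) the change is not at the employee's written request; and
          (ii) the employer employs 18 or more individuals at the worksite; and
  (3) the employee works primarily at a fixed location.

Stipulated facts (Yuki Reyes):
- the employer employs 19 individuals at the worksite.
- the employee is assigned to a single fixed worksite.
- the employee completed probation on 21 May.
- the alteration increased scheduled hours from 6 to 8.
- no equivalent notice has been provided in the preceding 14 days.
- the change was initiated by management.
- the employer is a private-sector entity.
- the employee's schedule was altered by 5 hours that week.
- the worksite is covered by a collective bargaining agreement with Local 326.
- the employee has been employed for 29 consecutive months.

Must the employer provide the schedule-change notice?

(1) not (public agency) — met.
(i) hours reduced — fails.
(A) no CBA — not met.
(B) schedule shift > 6h — not met.
(ii): F OR F → false.
(iii) past probation — satisfied.
(a) = F AND F AND T = false.
(i) not employee-requested — holds.
(ii) ≥ 18 at site — satisfied.
(b) = T AND T = true.
So (2) is satisfied (F OR T).
(3) fixed location — satisfied.
Overall: T AND T AND T → true.

Yes — required.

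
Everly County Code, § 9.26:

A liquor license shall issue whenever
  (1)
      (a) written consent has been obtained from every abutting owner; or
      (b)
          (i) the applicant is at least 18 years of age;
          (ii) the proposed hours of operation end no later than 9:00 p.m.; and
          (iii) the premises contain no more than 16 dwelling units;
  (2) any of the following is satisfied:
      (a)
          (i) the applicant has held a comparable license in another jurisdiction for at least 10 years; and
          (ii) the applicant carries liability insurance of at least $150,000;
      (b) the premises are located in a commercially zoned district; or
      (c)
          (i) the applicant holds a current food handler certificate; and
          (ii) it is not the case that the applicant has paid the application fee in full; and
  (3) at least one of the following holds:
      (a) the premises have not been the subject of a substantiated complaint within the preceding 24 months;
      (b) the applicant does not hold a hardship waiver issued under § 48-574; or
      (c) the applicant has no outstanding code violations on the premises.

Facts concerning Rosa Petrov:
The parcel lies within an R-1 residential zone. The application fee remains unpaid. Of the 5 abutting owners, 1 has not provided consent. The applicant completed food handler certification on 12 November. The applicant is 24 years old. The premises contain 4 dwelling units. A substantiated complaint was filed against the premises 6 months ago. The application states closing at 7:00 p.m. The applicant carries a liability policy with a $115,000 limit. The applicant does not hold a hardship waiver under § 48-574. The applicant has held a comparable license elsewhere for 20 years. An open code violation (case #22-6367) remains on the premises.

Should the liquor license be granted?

Yes — granted.

(a) all abutters consent — fails.
(i) age ≥ 18 — met.
(ii) closes by 9 p.m. — satisfied.
(iii) ≤ 16 units — holds.
(b) = T AND T AND T = true.
(1) = F OR T = true.
(i) prior license ≥ 10 yr — holds.
(ii) insurance ≥ $150,000 — fails.
So (a) is not satisfied (T AND F).
(b) commercially zoned — not met.
(i) food handler cert. — holds.
(ii) not (fee paid) — holds.
(c) = T AND T = true.
(2) = F OR F OR T = true.
(a) no complaint in 24 mo. — fails.
(b) not (hardship waiver) — holds.
(c) no code violations — not met.
(3): F OR T OR F → true.
Overall = T AND T AND T = true.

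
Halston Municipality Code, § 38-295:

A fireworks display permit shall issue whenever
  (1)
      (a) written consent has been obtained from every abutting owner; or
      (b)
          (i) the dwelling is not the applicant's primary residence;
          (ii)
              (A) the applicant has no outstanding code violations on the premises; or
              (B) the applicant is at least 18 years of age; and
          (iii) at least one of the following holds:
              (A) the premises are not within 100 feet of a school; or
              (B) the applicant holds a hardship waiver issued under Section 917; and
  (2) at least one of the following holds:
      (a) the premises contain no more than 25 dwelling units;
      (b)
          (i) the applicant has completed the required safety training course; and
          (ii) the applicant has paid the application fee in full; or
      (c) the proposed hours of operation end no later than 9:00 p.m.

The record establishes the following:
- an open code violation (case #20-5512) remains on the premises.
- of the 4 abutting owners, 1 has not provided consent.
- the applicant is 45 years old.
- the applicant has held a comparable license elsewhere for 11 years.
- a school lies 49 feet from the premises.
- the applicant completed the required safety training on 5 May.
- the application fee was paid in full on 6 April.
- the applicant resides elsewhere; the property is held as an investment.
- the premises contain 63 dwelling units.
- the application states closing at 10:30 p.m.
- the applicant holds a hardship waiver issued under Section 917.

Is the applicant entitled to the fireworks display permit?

Yes — granted.

(a) all abutters consent — not met.
(i) not (primary residence) — satisfied.
(A) no code violations — not satisfied.
(B) age ≥ 18 — satisfied.
(ii): F OR T → true.
(A) ≥100 ft from school — not satisfied.
(B) hardship waiver — holds.
So (iii) is satisfied (F OR T).
(b) = T AND T AND T = true.
(1) = F OR T = true.
(a) ≤ 25 units — not met.
(i) safety training — satisfied.
(ii) fee paid — holds.
(b): T AND T → true.
(c) closes by 9 p.m. — not satisfied.
(2) = F OR T OR F = true.
Overall = T AND T = true.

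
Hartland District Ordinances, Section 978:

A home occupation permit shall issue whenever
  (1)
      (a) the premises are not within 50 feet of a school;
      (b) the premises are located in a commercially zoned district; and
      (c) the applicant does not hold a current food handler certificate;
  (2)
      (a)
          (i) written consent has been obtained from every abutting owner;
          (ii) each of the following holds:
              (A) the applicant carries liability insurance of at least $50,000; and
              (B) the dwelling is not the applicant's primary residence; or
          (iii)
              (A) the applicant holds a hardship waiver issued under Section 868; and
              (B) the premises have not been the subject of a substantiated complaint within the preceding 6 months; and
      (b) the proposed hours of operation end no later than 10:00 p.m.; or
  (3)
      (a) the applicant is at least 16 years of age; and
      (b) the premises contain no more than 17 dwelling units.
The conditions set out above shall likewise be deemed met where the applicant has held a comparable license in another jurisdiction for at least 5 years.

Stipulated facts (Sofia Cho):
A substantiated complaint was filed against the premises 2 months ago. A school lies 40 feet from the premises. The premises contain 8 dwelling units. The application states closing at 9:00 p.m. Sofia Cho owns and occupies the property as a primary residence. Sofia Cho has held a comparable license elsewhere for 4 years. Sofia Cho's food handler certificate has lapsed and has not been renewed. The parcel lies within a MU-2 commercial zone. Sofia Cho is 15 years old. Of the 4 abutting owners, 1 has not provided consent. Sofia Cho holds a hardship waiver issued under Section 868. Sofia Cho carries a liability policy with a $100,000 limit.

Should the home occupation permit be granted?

No — denied.

(a) ≥50 ft from school — fails.
(b) commercially zoned — satisfied.
(c) not (food handler cert.) — holds.
(1) = F AND T AND T = false.
(i) all abutters consent — not satisfied.
(A) insurance ≥ $50,000 — satisfied.
(B) not (primary residence) — not met.
(ii) = T AND F = false.
(A) hardship waiver — satisfied.
(B) no complaint in 6 mo. — not met.
(iii): T AND F → false.
So (a) is not satisfied (F OR F OR F).
(b) closes by 10 p.m. — satisfied.
(2) = F AND T = false.
(a) age ≥ 16 — not satisfied.
(b) ≤ 17 units — met.
So (3) is not satisfied (F AND T).
Overall: F OR F OR F → false.
Exception (prior license ≥ 5 yr) — not satisfied.
Result: main false OR exception false → false.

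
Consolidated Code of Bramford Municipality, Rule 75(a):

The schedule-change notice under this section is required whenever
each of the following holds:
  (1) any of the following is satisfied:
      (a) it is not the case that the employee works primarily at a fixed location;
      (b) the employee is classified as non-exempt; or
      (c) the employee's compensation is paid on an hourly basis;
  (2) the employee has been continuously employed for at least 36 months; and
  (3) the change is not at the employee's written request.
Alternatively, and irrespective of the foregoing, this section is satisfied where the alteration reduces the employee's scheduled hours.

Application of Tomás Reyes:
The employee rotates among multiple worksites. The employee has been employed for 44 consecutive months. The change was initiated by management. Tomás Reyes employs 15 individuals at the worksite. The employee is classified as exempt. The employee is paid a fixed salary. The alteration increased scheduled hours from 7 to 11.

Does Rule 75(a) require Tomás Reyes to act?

(a) not (fixed location) — satisfied.
(b) non-exempt — not satisfied.
(c) hourly-paid — not met.
(1): T OR F OR F → true.
(2) tenure ≥ 36 mo. — satisfied.
(3) not employee-requested — satisfied.
Overall: T AND T AND T → true.
Exception (hours reduced) — not satisfied.
Result: main true OR exception false → true.

Yes — required.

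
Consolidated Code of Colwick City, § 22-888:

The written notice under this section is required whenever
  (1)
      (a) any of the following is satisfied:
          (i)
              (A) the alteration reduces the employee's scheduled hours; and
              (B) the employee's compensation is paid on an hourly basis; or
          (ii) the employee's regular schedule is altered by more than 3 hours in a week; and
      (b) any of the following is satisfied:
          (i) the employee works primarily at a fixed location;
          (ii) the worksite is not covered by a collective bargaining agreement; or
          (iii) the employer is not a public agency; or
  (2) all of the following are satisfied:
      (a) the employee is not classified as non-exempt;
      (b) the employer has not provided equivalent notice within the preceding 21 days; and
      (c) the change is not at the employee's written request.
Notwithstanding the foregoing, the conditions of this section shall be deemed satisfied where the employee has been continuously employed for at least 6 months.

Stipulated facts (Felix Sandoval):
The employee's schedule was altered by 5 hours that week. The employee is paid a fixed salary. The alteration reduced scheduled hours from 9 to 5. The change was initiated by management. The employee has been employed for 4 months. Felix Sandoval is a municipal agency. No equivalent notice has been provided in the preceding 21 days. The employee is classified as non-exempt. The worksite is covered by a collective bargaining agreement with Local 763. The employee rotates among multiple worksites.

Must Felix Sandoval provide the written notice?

(A) hours reduced — satisfied.
(B) hourly-paid — fails.
(i): T AND F → false.
(ii) schedule shift > 3h — satisfied.
(a): F OR T → true.
(i) fixed location — fails.
(ii) no CBA — not satisfied.
(iii) not (public agency) — fails.
(b) = F OR F OR F = false.
So (1) is not satisfied (T AND F).
(a) not (non-exempt) — not satisfied.
(b) no recent notice — met.
(c) not employee-requested — satisfied.
(2) = F AND T AND T = false.
Overall: F OR F → false.
Exception (tenure ≥ 6 mo.) — not satisfied.
Result: main false OR exception false → false.

No — not required.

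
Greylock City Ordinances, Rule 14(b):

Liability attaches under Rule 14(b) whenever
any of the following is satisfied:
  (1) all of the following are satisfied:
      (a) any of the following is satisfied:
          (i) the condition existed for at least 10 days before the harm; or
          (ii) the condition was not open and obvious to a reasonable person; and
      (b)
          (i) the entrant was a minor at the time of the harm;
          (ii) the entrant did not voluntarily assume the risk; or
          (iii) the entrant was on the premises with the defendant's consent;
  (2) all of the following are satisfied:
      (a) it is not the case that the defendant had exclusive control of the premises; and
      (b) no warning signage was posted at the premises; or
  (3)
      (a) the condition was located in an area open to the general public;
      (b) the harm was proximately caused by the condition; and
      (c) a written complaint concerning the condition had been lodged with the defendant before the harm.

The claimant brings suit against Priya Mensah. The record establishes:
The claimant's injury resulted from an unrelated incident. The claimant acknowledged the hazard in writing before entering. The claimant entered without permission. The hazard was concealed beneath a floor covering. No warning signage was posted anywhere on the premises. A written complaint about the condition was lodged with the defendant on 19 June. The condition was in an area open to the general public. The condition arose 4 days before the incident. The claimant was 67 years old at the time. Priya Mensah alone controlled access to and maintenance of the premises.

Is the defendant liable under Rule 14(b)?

(i) condition ≥10 days old — not met.
(ii) not open/obvious — holds.
(a): F OR T → true.
(i) entrant a minor — fails.
(ii) no assumed risk — not met.
(iii) consent to enter — not met.
So (b) is not satisfied (F OR F OR F).
(1) = T AND F = false.
(a) not (exclusive control) — not met.
(b) no signage posted — met.
(2): F AND T → false.
(a) public area — met.
(b) proximate cause — not satisfied.
(c) complaint lodged — satisfied.
(3) = T AND F AND T = false.
Overall: F OR F OR F → false.

No — not liable.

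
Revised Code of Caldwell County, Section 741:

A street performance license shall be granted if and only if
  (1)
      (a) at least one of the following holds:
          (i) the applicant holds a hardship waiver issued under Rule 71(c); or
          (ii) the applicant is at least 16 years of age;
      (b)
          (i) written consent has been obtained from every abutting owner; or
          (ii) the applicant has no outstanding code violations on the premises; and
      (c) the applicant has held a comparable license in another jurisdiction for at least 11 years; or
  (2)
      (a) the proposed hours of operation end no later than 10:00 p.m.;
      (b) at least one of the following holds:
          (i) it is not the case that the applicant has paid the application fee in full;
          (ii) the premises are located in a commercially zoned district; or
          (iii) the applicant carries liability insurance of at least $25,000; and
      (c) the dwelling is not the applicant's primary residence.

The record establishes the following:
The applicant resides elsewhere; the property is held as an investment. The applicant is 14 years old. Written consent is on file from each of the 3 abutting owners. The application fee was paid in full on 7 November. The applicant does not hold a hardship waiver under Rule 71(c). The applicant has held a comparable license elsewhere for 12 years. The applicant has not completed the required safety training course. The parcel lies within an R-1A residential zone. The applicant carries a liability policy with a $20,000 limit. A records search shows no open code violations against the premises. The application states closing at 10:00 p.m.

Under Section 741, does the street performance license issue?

(i) hardship waiver — not satisfied.
(ii) age ≥ 16 — not met.
(a): F OR F → false.
(i) all abutters consent — holds.
(ii) no code violations — satisfied.
(b): T OR T → true.
(c) prior license ≥ 11 yr — holds.
(1): F AND T AND T → false.
(a) closes by 10 p.m. — met.
(i) not (fee paid) — not met.
(ii) commercially zoned — not met.
(iii) insurance ≥ $25,000 — not met.
(b): F OR F OR F → false.
(c) not (primary residence) — holds.
(2): T AND F AND T → false.
Overall = F OR F = false.

No — denied.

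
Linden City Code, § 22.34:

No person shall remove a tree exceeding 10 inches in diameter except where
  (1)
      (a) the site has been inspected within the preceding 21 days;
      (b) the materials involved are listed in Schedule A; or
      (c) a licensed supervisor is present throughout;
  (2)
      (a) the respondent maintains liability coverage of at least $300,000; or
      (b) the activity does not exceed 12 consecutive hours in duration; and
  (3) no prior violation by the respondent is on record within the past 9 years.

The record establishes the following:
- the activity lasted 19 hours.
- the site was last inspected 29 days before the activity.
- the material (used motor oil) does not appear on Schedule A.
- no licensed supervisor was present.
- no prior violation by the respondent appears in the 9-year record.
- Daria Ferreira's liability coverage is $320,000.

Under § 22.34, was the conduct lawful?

No — unlawful.

(a) site inspected — not met.
(b) Schedule A material — not met.
(c) supervisor present — fails.
So (1) is not satisfied (F OR F OR F).
(a) coverage ≥ $300,000 — satisfied.
(b) ≤ 12 hrs duration — not satisfied.
So (2) is satisfied (T OR F).
(3) no prior violation — met.
Overall = F AND T AND T = false.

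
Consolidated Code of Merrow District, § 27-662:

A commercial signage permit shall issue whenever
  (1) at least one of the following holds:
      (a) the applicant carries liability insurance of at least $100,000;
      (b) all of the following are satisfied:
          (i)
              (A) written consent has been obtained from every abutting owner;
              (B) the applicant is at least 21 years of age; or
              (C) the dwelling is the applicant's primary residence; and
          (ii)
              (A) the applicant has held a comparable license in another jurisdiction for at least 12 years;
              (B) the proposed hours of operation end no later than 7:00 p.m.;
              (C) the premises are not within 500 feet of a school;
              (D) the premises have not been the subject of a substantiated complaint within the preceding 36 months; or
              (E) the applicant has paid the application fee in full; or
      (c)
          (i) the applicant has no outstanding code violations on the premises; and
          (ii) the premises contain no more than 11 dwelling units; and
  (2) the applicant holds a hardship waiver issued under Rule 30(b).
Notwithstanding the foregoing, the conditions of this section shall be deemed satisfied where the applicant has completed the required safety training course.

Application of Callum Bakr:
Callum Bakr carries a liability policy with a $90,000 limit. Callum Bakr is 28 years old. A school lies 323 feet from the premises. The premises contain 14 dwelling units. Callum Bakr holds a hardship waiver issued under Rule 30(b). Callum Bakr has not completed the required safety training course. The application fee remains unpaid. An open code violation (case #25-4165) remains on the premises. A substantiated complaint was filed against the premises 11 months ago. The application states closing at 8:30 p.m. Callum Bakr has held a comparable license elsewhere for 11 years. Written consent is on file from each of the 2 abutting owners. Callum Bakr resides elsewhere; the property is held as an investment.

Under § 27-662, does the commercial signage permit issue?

No — denied.

(a) insurance ≥ $100,000 — not satisfied.
(A) all abutters consent — satisfied.
(B) age ≥ 21 — satisfied.
(C) primary residence — fails.
(i) = T OR T OR F = true.
(A) prior license ≥ 12 yr — not satisfied.
(B) closes by 7 p.m. — not satisfied.
(C) ≥500 ft from school — not satisfied.
(D) no complaint in 36 mo. — fails.
(E) fee paid — not met.
(ii): F OR F OR F OR F OR F → false.
(b): T AND F → false.
(i) no code violations — fails.
(ii) ≤ 11 units — not satisfied.
(c) = F AND F = false.
So (1) is not satisfied (F OR F OR F).
(2) hardship waiver — met.
Overall = F AND T = false.
Exception (safety training) — not satisfied.
Result: main false OR exception false → false.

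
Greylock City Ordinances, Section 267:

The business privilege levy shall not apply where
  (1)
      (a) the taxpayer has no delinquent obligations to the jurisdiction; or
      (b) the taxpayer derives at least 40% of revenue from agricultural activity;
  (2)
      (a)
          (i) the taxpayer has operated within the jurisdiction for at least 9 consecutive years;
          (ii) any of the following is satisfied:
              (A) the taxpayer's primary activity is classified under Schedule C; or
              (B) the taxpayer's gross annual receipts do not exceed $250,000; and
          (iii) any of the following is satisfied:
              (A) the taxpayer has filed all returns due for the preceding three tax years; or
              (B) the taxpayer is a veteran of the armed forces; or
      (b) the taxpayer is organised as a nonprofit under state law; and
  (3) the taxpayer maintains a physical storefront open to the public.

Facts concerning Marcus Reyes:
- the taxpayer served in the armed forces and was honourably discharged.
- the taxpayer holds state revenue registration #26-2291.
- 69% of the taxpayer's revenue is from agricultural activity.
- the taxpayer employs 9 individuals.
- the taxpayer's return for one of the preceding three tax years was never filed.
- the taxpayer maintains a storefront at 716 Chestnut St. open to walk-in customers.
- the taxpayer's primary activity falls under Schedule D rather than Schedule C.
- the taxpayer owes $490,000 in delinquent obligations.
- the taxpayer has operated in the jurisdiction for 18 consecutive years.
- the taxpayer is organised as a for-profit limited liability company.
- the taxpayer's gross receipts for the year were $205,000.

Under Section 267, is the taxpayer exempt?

Yes — exempt.

(a) no delinquency — not satisfied.
(b) ≥40% agricultural — met.
(1) = F OR T = true.
(i) ≥ 9 yrs in jurisdiction — satisfied.
(A) Schedule C activity — not satisfied.
(B) receipts ≤ $250,000 — holds.
So (ii) is satisfied (F OR T).
(A) returns current — not satisfied.
(B) veteran — satisfied.
So (iii) is satisfied (F OR T).
So (a) is satisfied (T AND T AND T).
(b) nonprofit — not satisfied.
(2): T OR F → true.
(3) has storefront — satisfied.
Overall = T AND T AND T = true.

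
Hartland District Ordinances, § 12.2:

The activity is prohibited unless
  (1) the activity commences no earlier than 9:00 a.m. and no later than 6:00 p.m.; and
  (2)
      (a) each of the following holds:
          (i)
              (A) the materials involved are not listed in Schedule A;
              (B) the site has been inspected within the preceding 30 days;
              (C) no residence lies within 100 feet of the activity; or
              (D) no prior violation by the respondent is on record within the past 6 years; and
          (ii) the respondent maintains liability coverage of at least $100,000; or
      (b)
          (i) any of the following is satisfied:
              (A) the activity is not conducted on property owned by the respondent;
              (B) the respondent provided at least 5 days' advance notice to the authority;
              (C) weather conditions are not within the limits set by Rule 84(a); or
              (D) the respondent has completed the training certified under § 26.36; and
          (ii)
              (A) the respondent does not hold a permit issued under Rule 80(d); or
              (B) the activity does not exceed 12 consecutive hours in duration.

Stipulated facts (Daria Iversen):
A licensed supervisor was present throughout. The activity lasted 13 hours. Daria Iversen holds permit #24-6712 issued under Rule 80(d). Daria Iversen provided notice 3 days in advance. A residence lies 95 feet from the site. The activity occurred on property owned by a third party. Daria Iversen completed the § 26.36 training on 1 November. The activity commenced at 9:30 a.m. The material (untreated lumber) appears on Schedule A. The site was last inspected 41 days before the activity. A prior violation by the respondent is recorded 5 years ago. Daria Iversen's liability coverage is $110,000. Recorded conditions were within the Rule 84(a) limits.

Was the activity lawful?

No — unlawful.

(1) start within hours — satisfied.
(A) not (Schedule A material) — not met.
(B) site inspected — not met.
(C) no residence in 100 ft — fails.
(D) no prior violation — not met.
So (i) is not satisfied (F OR F OR F OR F).
(ii) coverage ≥ $100,000 — met.
(a) = F AND T = false.
(A) not (own property) — met.
(B) ≥5 days' notice — not satisfied.
(C) not (weather ok) — fails.
(D) training certified — satisfied.
So (i) is satisfied (T OR F OR F OR T).
(A) not (holds permit) — not satisfied.
(B) ≤ 12 hrs duration — not satisfied.
So (ii) is not satisfied (F OR F).
(b): T AND F → false.
(2): F OR F → false.
So Overall is not satisfied (T AND F).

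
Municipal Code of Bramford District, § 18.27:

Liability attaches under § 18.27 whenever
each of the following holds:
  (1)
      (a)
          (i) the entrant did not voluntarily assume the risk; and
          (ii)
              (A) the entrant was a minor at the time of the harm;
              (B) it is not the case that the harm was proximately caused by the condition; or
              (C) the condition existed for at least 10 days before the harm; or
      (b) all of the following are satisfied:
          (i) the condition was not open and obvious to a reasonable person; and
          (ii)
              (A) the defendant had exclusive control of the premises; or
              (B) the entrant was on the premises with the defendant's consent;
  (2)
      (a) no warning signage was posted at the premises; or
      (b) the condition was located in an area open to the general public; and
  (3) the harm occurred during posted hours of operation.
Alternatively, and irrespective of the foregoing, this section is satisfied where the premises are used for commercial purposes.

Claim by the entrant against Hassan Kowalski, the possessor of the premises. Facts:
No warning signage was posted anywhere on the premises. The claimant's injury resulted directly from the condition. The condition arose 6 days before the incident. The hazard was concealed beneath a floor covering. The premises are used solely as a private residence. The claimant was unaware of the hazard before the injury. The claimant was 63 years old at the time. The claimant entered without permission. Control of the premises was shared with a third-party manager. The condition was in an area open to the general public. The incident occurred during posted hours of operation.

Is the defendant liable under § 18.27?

(i) no assumed risk — met.
(A) entrant a minor — not met.
(B) not (proximate cause) — not met.
(C) condition ≥10 days old — fails.
So (ii) is not satisfied (F OR F OR F).
So (a) is not satisfied (T AND F).
(i) not open/obvious — holds.
(A) exclusive control — not satisfied.
(B) consent to enter — fails.
So (ii) is not satisfied (F OR F).
So (b) is not satisfied (T AND F).
So (1) is not satisfied (F OR F).
(a) no signage posted — holds.
(b) public area — met.
So (2) is satisfied (T OR T).
(3) during posted hours — satisfied.
Overall: F AND T AND T → false.
Exception (commercial use) — not satisfied.
Result: main false OR exception false → false.

No — not liable.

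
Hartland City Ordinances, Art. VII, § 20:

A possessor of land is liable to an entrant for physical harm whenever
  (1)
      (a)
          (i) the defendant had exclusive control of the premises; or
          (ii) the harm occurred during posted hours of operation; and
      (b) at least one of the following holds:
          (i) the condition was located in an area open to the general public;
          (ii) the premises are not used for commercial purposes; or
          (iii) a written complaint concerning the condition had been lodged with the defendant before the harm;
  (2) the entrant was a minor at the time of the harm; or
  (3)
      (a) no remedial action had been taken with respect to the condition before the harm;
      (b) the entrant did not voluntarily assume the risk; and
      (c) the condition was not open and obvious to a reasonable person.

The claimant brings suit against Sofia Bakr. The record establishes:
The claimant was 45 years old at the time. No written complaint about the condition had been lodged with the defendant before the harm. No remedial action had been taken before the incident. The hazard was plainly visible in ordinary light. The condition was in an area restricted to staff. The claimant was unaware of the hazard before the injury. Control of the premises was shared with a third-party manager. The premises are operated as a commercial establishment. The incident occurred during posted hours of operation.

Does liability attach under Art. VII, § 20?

No — not liable.

(i) exclusive control — fails.
(ii) during posted hours — satisfied.
(a): F OR T → true.
(i) public area — not met.
(ii) not (commercial use) — not met.
(iii) complaint lodged — not satisfied.
(b): F OR F OR F → false.
So (1) is not satisfied (T AND F).
(2) entrant a minor — not satisfied.
(a) no remedial action — satisfied.
(b) no assumed risk — met.
(c) not open/obvious — not met.
(3) = T AND T AND F = false.
Overall: F OR F OR F → false.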